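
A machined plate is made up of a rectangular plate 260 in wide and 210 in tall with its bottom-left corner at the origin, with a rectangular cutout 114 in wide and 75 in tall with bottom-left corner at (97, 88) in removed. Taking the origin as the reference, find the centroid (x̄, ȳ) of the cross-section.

x̄ = 125.54 in, ȳ = 101.19 in

plate: A = 260 × 210 = 54600.00, centroid at (130.00, 105.00).
hole: A = −(114 × 75) = -8550.00, centroid at (154.00, 125.50).
ΣA = 46050.00 in²
ΣAx̄ = (54600.00)(130.00) + (-8550.00)(154.00) = 5781300.00 in³
ΣAȳ = (54600.00)(105.00) + (-8550.00)(125.50) = 4659975.00 in³
x̄ = 5781300.00 / 46050.00 = 125.54 in
ȳ = 4659975.00 / 46050.00 = 101.19 in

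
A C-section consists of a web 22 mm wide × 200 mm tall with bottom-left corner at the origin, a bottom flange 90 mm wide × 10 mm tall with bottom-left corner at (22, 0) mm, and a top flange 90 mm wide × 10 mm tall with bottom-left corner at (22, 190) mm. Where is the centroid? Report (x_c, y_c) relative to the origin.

Part | A | x̄ᵢ | ȳᵢ | A·x̄ᵢ | A·ȳᵢ
web | 4400.00 | 11.00 | 100.00 | 48400.00 | 440000.00
bottom flange | 900.00 | 67.00 | 5.00 | 60300.00 | 4500.00
top flange | 900.00 | 67.00 | 195.00 | 60300.00 | 175500.00
Σ | 6200.00 |  |  | 169000.00 | 620000.00
x_c = 169000.00 / 6200.00 = 27.26 mm
y_c = 620000.00 / 6200.00 = 100.00 mm

x_c = 27.26 mm, y_c = 100.00 mm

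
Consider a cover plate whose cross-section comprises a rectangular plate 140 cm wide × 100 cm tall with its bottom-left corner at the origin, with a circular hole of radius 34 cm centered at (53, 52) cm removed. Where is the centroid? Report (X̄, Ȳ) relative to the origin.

X̄ = 75.95 cm, Ȳ = 49.30 cm

plate: A = 140 × 100 = 14000.00, centroid at (70.00, 50.00).
hole: A = −π·34² = -3631.68, centroid at (53.00, 52.00).
ΣA = 10368.32 cm², ΣAX̄ = 787520.90 cm³, ΣAȲ = 511152.58 cm³.
X̄ = 787520.90/10368.32 = 75.95 cm; Ȳ = 511152.58/10368.32 = 49.30 cm.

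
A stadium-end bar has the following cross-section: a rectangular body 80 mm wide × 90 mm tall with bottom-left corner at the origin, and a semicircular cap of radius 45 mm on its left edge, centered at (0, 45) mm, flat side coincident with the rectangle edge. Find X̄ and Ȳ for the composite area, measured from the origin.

rectangular body: A = 80 × 90 = 7200.00, centroid at (40.00, 45.00).
semicircular end: A = ½π·45² = 3180.86, centroid at (-19.10, 45.00).
ΣA = 10380.86 mm²
ΣAX̄ = (7200.00)(40.00) + (3180.86)(-19.10) = 227250.00 mm³
ΣAȲ = (7200.00)(45.00) + (3180.86)(45.00) = 467138.82 mm³
X̄ = 227250.00 / 10380.86 = 21.89 mm
Ȳ = 467138.82 / 10380.86 = 45.00 mm

X̄ = 21.89 mm, Ȳ = 45.00 mm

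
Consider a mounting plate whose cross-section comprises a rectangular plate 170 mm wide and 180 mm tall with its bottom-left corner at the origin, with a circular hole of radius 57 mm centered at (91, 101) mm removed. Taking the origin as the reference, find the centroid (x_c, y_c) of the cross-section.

x_c = 82.00 mm, y_c = 84.49 mm

plate: A = 170 × 180 = 30600.00, centroid at (85.00, 90.00).
hole: A = −π·57² = -10207.03, centroid at (91.00, 101.00).
ΣA = 20392.97 mm², ΣAx_c = 1672159.86 mm³, ΣAy_c = 1723089.51 mm³.
x_c = 1672159.86/20392.97 = 82.00 mm; y_c = 1723089.51/20392.97 = 84.49 mm.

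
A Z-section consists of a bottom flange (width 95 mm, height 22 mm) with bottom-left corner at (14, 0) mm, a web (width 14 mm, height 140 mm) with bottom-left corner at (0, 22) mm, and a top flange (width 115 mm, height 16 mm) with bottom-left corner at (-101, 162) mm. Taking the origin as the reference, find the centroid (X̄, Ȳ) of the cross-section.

bottom flange: A = 95 × 22 = 2090.00, centroid at (61.50, 11.00).
web: A = 14 × 140 = 1960.00, centroid at (7.00, 92.00).
top flange: A = 115 × 16 = 1840.00, centroid at (-43.50, 170.00).
ΣA = 5890.00 mm², ΣAX̄ = 62215.00 mm³, ΣAȲ = 516110.00 mm³.
X̄ = 62215.00/5890.00 = 10.56 mm; Ȳ = 516110.00/5890.00 = 87.62 mm.

X̄ = 10.56 mm, Ȳ = 87.62 mm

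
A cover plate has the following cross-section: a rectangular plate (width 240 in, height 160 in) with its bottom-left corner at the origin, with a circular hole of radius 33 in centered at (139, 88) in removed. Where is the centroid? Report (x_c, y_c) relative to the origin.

x_c = 118.14 in, y_c = 79.22 in

plate: A = 240 × 160 = 38400.00, centroid at (120.00, 80.00).
hole: A = −π·33² = -3421.19, centroid at (139.00, 88.00).
ΣA = 34978.81 in²
ΣAx_c = (38400.00)(120.00) + (-3421.19)(139.00) = 4132453.98 in³
ΣAy_c = (38400.00)(80.00) + (-3421.19)(88.00) = 2770934.89 in³
x_c = 4132453.98 / 34978.81 = 118.14 in
y_c = 2770934.89 / 34978.81 = 79.22 in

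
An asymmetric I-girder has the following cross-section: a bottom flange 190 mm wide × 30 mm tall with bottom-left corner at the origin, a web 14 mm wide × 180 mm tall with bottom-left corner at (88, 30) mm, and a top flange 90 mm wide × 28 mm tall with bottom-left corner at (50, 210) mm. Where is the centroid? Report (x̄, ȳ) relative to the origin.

x̄ = 95.00 mm, ȳ = 88.68 mm

bottom flange: A = 190 × 30 = 5700.00, centroid at (95.00, 15.00).
web: A = 14 × 180 = 2520.00, centroid at (95.00, 120.00).
top flange: A = 90 × 28 = 2520.00, centroid at (95.00, 224.00).
ΣA = 10740.00 mm², ΣAx̄ = 1020300.00 mm³, ΣAȳ = 952380.00 mm³.
x̄ = 1020300.00/10740.00 = 95.00 mm; ȳ = 952380.00/10740.00 = 88.68 mm.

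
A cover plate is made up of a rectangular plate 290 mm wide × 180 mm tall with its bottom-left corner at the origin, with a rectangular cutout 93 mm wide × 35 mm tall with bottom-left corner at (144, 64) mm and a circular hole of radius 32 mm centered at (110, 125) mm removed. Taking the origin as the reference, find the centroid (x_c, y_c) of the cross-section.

plate: A = 290 × 180 = 52200.00, centroid at (145.00, 90.00).
hole 1: A = −(93 × 35) = -3255.00, centroid at (190.50, 81.50).
hole 2: A = −π·32² = -3216.99, centroid at (110.00, 125.00).
ΣA = 45728.01 mm²
ΣAx_c = (52200.00)(145.00) + (-3255.00)(190.50) + (-3216.99)(110.00) = 6595053.50 mm³
ΣAy_c = (52200.00)(90.00) + (-3255.00)(81.50) + (-3216.99)(125.00) = 4030593.64 mm³
x_c = 6595053.50 / 45728.01 = 144.22 mm
y_c = 4030593.64 / 45728.01 = 88.14 mm

x_c = 144.22 mm, y_c = 88.14 mm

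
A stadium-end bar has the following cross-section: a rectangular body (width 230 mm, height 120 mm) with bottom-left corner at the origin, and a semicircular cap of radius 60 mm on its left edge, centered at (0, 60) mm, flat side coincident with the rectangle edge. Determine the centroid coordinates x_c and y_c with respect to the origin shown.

rectangular body: A = 230 × 120 = 27600.00, centroid at (115.00, 60.00).
semicircular end: A = ½π·60² = 5654.87, centroid at (-25.46, 60.00).
ΣA = 33254.87 mm²
ΣAx_c = (27600.00)(115.00) + (5654.87)(-25.46) = 3030000.00 mm³
ΣAy_c = (27600.00)(60.00) + (5654.87)(60.00) = 1995292.01 mm³
x_c = 3030000.00 / 33254.87 = 91.11 mm
y_c = 1995292.01 / 33254.87 = 60.00 mm

x_c = 91.11 mm, y_c = 60.00 mm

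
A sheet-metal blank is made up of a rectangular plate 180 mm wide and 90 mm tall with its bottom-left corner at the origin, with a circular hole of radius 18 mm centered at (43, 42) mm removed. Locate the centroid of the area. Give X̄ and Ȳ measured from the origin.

plate: A = 180 × 90 = 16200.00, centroid at (90.00, 45.00).
hole: A = −π·18² = -1017.88, centroid at (43.00, 42.00).
ΣA = 15182.12 mm²
ΣAX̄ = (16200.00)(90.00) + (-1017.88)(43.00) = 1414231.33 mm³
ΣAȲ = (16200.00)(45.00) + (-1017.88)(42.00) = 686249.21 mm³
X̄ = 1414231.33 / 15182.12 = 93.15 mm
Ȳ = 686249.21 / 15182.12 = 45.20 mm

X̄ = 93.15 mm, Ȳ = 45.20 mm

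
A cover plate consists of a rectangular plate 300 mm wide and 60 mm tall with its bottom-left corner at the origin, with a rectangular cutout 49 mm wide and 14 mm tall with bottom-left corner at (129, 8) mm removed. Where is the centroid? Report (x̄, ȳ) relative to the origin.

plate: A = 300 × 60 = 18000.00, centroid at (150.00, 30.00).
hole: A = −(49 × 14) = -686.00, centroid at (153.50, 15.00).
ΣA = 17314.00 mm², ΣAx̄ = 2594699.00 mm³, ΣAȳ = 529710.00 mm³.
x̄ = 2594699.00/17314.00 = 149.86 mm; ȳ = 529710.00/17314.00 = 30.59 mm.

x̄ = 149.86 mm, ȳ = 30.59 mm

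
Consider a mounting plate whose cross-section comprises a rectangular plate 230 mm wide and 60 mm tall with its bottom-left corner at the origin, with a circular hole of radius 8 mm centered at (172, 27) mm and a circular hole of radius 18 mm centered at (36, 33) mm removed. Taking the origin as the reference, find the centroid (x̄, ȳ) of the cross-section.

x̄ = 120.48 mm, ȳ = 29.81 mm

plate: A = 230 × 60 = 13800.00, centroid at (115.00, 30.00).
hole 1: A = −π·8² = -201.06, centroid at (172.00, 27.00).
hole 2: A = −π·18² = -1017.88, centroid at (36.00, 33.00).
ΣA = 12581.06 mm²
ΣAx̄ = (13800.00)(115.00) + (-201.06)(172.00) + (-1017.88)(36.00) = 1515773.81 mm³
ΣAȳ = (13800.00)(30.00) + (-201.06)(27.00) + (-1017.88)(33.00) = 374981.42 mm³
x̄ = 1515773.81 / 12581.06 = 120.48 mm
ȳ = 374981.42 / 12581.06 = 29.81 mm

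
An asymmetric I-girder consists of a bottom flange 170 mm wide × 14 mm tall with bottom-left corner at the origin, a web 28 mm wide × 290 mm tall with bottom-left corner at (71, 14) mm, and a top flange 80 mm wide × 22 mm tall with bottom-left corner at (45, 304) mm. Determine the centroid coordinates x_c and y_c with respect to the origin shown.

bottom flange: A = 170 × 14 = 2380.00, centroid at (85.00, 7.00).
web: A = 28 × 290 = 8120.00, centroid at (85.00, 159.00).
top flange: A = 80 × 22 = 1760.00, centroid at (85.00, 315.00).
ΣA = 12260.00 mm²
ΣAx_c = (2380.00)(85.00) + (8120.00)(85.00) + (1760.00)(85.00) = 1042100.00 mm³
ΣAy_c = (2380.00)(7.00) + (8120.00)(159.00) + (1760.00)(315.00) = 1862140.00 mm³
x_c = 1042100.00 / 12260.00 = 85.00 mm
y_c = 1862140.00 / 12260.00 = 151.89 mm

x_c = 85.00 mm, y_c = 151.89 mm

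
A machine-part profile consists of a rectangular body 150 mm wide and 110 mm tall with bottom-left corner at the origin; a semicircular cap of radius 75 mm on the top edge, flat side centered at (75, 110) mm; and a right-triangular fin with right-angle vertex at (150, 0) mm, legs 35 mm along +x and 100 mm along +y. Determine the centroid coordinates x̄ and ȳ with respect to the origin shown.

x̄ = 80.60 mm, ȳ = 81.93 mm

Part | A | x̄ᵢ | ȳᵢ | A·x̄ᵢ | A·ȳᵢ
rectangular body | 16500.00 | 75.00 | 55.00 | 1237500.00 | 907500.00
semicircular top | 8835.73 | 75.00 | 141.83 | 662679.70 | 1253180.23
triangular fin | 1750.00 | 161.67 | 33.33 | 282916.67 | 58333.33
Σ | 27085.73 |  |  | 2183096.37 | 2219013.56
x̄ = 2183096.37 / 27085.73 = 80.60 mm
ȳ = 2219013.56 / 27085.73 = 81.93 mm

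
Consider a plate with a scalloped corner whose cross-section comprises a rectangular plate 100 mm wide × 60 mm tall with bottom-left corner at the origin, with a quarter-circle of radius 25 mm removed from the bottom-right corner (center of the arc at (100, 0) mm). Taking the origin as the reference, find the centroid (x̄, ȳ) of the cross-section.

x̄ = 46.49 mm, ȳ = 31.73 mm

plate: A = 100 × 60 = 6000.00, centroid at (50.00, 30.00).
removed quarter-circle: A = −¼π·25² = -490.87, centroid at (89.39, 10.61).
ΣA = 5509.13 mm², ΣAx̄ = 256120.95 mm³, ΣAȳ = 174791.67 mm³.
x̄ = 256120.95/5509.13 = 46.49 mm; ȳ = 174791.67/5509.13 = 31.73 mm.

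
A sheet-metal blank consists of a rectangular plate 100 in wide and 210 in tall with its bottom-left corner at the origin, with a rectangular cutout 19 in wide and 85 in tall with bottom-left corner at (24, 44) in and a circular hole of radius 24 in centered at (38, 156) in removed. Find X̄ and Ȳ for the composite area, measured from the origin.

X̄ = 52.75 in, Ȳ = 101.45 in

plate: A = 100 × 210 = 21000.00, centroid at (50.00, 105.00).
hole 1: A = −(19 × 85) = -1615.00, centroid at (33.50, 86.50).
hole 2: A = −π·24² = -1809.56, centroid at (38.00, 156.00).
ΣA = 17575.44 in², ΣAX̄ = 927134.32 in³, ΣAȲ = 1783011.55 in³.
X̄ = 927134.32/17575.44 = 52.75 in; Ȳ = 1783011.55/17575.44 = 101.45 in.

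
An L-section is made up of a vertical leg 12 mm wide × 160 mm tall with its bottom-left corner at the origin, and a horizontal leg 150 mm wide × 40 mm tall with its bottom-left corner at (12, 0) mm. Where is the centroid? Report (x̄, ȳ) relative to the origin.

vertical leg: A = 12 × 160 = 1920.00, centroid at (6.00, 80.00).
horizontal leg: A = 150 × 40 = 6000.00, centroid at (87.00, 20.00).
ΣA = 7920.00 mm², ΣAx̄ = 533520.00 mm³, ΣAȳ = 273600.00 mm³.
x̄ = 533520.00/7920.00 = 67.36 mm; ȳ = 273600.00/7920.00 = 34.55 mm.

x̄ = 67.36 mm, ȳ = 34.55 mm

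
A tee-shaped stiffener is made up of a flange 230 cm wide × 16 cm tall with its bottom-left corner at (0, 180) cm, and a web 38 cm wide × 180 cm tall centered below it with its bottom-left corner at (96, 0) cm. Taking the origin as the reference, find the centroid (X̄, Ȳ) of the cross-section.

Part | A | x̄ᵢ | ȳᵢ | A·x̄ᵢ | A·ȳᵢ
web | 6840.00 | 115.00 | 90.00 | 786600.00 | 615600.00
flange | 3680.00 | 115.00 | 188.00 | 423200.00 | 691840.00
Σ | 10520.00 |  |  | 1209800.00 | 1307440.00
X̄ = 1209800.00 / 10520.00 = 115.00 cm
Ȳ = 1307440.00 / 10520.00 = 124.28 cm

X̄ = 115.00 cm, Ȳ = 124.28 cm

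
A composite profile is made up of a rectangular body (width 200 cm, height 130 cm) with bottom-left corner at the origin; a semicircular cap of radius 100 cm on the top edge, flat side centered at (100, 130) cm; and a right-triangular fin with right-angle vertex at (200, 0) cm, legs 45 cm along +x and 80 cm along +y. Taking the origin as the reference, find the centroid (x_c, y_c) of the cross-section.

rectangular body: A = 200 × 130 = 26000.00, centroid at (100.00, 65.00).
semicircular top: A = ½π·100² = 15707.96, centroid at (100.00, 172.44).
triangular fin: A = ½·45·80 = 1800.00, centroid at (215.00, 26.67).
ΣA = 43507.96 cm²
ΣAx_c = (26000.00)(100.00) + (15707.96)(100.00) + (1800.00)(215.00) = 4557796.33 cm³
ΣAy_c = (26000.00)(65.00) + (15707.96)(172.44) + (1800.00)(26.67) = 4446701.89 cm³
x_c = 4557796.33 / 43507.96 = 104.76 cm
y_c = 4446701.89 / 43507.96 = 102.20 cm

x_c = 104.76 cm, y_c = 102.20 cm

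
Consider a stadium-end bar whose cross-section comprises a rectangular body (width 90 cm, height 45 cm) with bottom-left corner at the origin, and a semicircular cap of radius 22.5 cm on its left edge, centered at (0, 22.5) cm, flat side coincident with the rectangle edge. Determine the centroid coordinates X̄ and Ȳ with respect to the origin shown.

rectangular body: A = 90 × 45 = 4050.00, centroid at (45.00, 22.50).
semicircular end: A = ½π·22.5² = 795.22, centroid at (-9.55, 22.50).
ΣA = 4845.22 cm², ΣAX̄ = 174656.25 cm³, ΣAȲ = 109017.35 cm³.
X̄ = 174656.25/4845.22 = 36.05 cm; Ȳ = 109017.35/4845.22 = 22.50 cm.

X̄ = 36.05 cm, Ȳ = 22.50 cm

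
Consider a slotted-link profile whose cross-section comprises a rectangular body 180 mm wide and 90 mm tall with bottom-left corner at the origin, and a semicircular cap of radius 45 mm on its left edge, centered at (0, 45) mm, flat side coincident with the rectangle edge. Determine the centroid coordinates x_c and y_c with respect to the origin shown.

Part | A | x̄ᵢ | ȳᵢ | A·x̄ᵢ | A·ȳᵢ
rectangular body | 16200.00 | 90.00 | 45.00 | 1458000.00 | 729000.00
semicircular end | 3180.86 | -19.10 | 45.00 | -60750.00 | 143138.82
Σ | 19380.86 |  |  | 1397250.00 | 872138.82
x_c = 1397250.00 / 19380.86 = 72.09 mm
y_c = 872138.82 / 19380.86 = 45.00 mm

x_c = 72.09 mm, y_c = 45.00 mm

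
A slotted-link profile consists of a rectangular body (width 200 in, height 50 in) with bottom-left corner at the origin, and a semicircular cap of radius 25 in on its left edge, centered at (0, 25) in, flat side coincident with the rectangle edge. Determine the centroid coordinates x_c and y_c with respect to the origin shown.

rectangular body: A = 200 × 50 = 10000.00, centroid at (100.00, 25.00).
semicircular end: A = ½π·25² = 981.75, centroid at (-10.61, 25.00).
ΣA = 10981.75 in²
ΣAx_c = (10000.00)(100.00) + (981.75)(-10.61) = 989583.33 in³
ΣAy_c = (10000.00)(25.00) + (981.75)(25.00) = 274543.69 in³
x_c = 989583.33 / 10981.75 = 90.11 in
y_c = 274543.69 / 10981.75 = 25.00 in

x_c = 90.11 in, y_c = 25.00 in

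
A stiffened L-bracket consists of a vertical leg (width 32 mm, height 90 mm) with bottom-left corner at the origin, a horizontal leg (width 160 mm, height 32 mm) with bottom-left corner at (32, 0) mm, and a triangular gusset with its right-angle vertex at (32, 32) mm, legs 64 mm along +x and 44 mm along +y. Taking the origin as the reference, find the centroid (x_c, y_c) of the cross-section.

x_c = 73.83 mm, y_c = 29.47 mm

vertical leg: A = 32 × 90 = 2880.00, centroid at (16.00, 45.00).
horizontal leg: A = 160 × 32 = 5120.00, centroid at (112.00, 16.00).
gusset: A = ½·64·44 = 1408.00, centroid at (53.33, 46.67).
ΣA = 9408.00 mm²
ΣAx_c = (2880.00)(16.00) + (5120.00)(112.00) + (1408.00)(53.33) = 694613.33 mm³
ΣAy_c = (2880.00)(45.00) + (5120.00)(16.00) + (1408.00)(46.67) = 277226.67 mm³
x_c = 694613.33 / 9408.00 = 73.83 mm
y_c = 277226.67 / 9408.00 = 29.47 mm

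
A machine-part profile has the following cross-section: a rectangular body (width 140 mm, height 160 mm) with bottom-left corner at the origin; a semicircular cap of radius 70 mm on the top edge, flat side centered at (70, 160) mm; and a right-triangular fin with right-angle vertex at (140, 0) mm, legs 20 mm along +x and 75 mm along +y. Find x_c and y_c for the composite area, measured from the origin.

x_c = 71.86 mm, y_c = 106.04 mm

rectangular body: A = 140 × 160 = 22400.00, centroid at (70.00, 80.00).
semicircular top: A = ½π·70² = 7696.90, centroid at (70.00, 189.71).
triangular fin: A = ½·20·75 = 750.00, centroid at (146.67, 25.00).
ΣA = 30846.90 mm²
ΣAx_c = (22400.00)(70.00) + (7696.90)(70.00) + (750.00)(146.67) = 2216783.14 mm³
ΣAy_c = (22400.00)(80.00) + (7696.90)(189.71) + (750.00)(25.00) = 3270920.99 mm³
x_c = 2216783.14 / 30846.90 = 71.86 mm
y_c = 3270920.99 / 30846.90 = 106.04 mm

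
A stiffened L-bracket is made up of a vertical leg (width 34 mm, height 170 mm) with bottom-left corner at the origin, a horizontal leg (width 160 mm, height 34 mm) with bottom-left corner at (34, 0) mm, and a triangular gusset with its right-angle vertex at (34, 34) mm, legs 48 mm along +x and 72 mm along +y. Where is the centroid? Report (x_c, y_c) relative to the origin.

vertical leg: A = 34 × 170 = 5780.00, centroid at (17.00, 85.00).
horizontal leg: A = 160 × 34 = 5440.00, centroid at (114.00, 17.00).
gusset: A = ½·48·72 = 1728.00, centroid at (50.00, 58.00).
ΣA = 12948.00 mm²
ΣAx_c = (5780.00)(17.00) + (5440.00)(114.00) + (1728.00)(50.00) = 804820.00 mm³
ΣAy_c = (5780.00)(85.00) + (5440.00)(17.00) + (1728.00)(58.00) = 684004.00 mm³
x_c = 804820.00 / 12948.00 = 62.16 mm
y_c = 684004.00 / 12948.00 = 52.83 mm

x_c = 62.16 mm, y_c = 52.83 mm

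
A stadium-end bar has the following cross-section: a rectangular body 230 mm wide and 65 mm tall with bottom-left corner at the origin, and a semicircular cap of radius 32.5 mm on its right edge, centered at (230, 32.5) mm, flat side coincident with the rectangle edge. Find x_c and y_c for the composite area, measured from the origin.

rectangular body: A = 230 × 65 = 14950.00, centroid at (115.00, 32.50).
semicircular end: A = ½π·32.5² = 1659.15, centroid at (243.79, 32.50).
ΣA = 16609.15 mm²
ΣAx_c = (14950.00)(115.00) + (1659.15)(243.79) = 2123740.75 mm³
ΣAy_c = (14950.00)(32.50) + (1659.15)(32.50) = 539797.49 mm³
x_c = 2123740.75 / 16609.15 = 127.87 mm
y_c = 539797.49 / 16609.15 = 32.50 mm

x_c = 127.87 mm, y_c = 32.50 mm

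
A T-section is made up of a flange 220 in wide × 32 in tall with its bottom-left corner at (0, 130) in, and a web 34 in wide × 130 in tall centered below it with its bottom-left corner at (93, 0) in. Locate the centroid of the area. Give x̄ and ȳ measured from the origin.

x̄ = 110.00 in, ȳ = 114.76 in

Part | A | x̄ᵢ | ȳᵢ | A·x̄ᵢ | A·ȳᵢ
web | 4420.00 | 110.00 | 65.00 | 486200.00 | 287300.00
flange | 7040.00 | 110.00 | 146.00 | 774400.00 | 1027840.00
Σ | 11460.00 |  |  | 1260600.00 | 1315140.00
x̄ = 1260600.00 / 11460.00 = 110.00 in
ȳ = 1315140.00 / 11460.00 = 114.76 in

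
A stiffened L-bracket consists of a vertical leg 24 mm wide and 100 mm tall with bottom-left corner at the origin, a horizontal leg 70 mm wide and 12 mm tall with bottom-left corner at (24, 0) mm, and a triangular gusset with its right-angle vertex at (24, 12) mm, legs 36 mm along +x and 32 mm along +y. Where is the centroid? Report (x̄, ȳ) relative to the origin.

Part | A | x̄ᵢ | ȳᵢ | A·x̄ᵢ | A·ȳᵢ
vertical leg | 2400.00 | 12.00 | 50.00 | 28800.00 | 120000.00
horizontal leg | 840.00 | 59.00 | 6.00 | 49560.00 | 5040.00
gusset | 576.00 | 36.00 | 22.67 | 20736.00 | 13056.00
Σ | 3816.00 |  |  | 99096.00 | 138096.00
x̄ = 99096.00 / 3816.00 = 25.97 mm
ȳ = 138096.00 / 3816.00 = 36.19 mm

x̄ = 25.97 mm, ȳ = 36.19 mm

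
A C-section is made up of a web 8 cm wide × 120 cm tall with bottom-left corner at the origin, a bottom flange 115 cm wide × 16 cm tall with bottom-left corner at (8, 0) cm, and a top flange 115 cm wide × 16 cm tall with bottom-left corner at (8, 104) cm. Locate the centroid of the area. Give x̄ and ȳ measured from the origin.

web: A = 8 × 120 = 960.00, centroid at (4.00, 60.00).
bottom flange: A = 115 × 16 = 1840.00, centroid at (65.50, 8.00).
top flange: A = 115 × 16 = 1840.00, centroid at (65.50, 112.00).
ΣA = 4640.00 cm²
ΣAx̄ = (960.00)(4.00) + (1840.00)(65.50) + (1840.00)(65.50) = 244880.00 cm³
ΣAȳ = (960.00)(60.00) + (1840.00)(8.00) + (1840.00)(112.00) = 278400.00 cm³
x̄ = 244880.00 / 4640.00 = 52.78 cm
ȳ = 278400.00 / 4640.00 = 60.00 cm

x̄ = 52.78 cm, ȳ = 60.00 cm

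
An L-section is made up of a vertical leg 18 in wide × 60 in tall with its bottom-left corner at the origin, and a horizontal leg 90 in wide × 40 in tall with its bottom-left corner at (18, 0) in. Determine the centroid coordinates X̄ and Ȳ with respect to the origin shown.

vertical leg: A = 18 × 60 = 1080.00, centroid at (9.00, 30.00).
horizontal leg: A = 90 × 40 = 3600.00, centroid at (63.00, 20.00).
ΣA = 4680.00 in²
ΣAX̄ = (1080.00)(9.00) + (3600.00)(63.00) = 236520.00 in³
ΣAȲ = (1080.00)(30.00) + (3600.00)(20.00) = 104400.00 in³
X̄ = 236520.00 / 4680.00 = 50.54 in
Ȳ = 104400.00 / 4680.00 = 22.31 in

X̄ = 50.54 in, Ȳ = 22.31 in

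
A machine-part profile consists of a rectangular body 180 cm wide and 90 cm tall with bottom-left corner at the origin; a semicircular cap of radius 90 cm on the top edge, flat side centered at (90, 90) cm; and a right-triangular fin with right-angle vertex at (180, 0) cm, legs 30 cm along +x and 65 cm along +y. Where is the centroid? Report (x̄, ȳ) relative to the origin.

x̄ = 93.26 cm, ȳ = 79.64 cm

rectangular body: A = 180 × 90 = 16200.00, centroid at (90.00, 45.00).
semicircular top: A = ½π·90² = 12723.45, centroid at (90.00, 128.20).
triangular fin: A = ½·30·65 = 975.00, centroid at (190.00, 21.67).
ΣA = 29898.45 cm²
ΣAx̄ = (16200.00)(90.00) + (12723.45)(90.00) + (975.00)(190.00) = 2788360.52 cm³
ΣAȳ = (16200.00)(45.00) + (12723.45)(128.20) + (975.00)(21.67) = 2381235.52 cm³
x̄ = 2788360.52 / 29898.45 = 93.26 cm
ȳ = 2381235.52 / 29898.45 = 79.64 cm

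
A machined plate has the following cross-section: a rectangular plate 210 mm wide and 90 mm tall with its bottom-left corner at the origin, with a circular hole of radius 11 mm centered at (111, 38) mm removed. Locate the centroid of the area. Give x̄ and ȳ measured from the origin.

plate: A = 210 × 90 = 18900.00, centroid at (105.00, 45.00).
hole: A = −π·11² = -380.13, centroid at (111.00, 38.00).
ΣA = 18519.87 mm², ΣAx̄ = 1942305.27 mm³, ΣAȳ = 836054.96 mm³.
x̄ = 1942305.27/18519.87 = 104.88 mm; ȳ = 836054.96/18519.87 = 45.14 mm.

x̄ = 104.88 mm, ȳ = 45.14 mm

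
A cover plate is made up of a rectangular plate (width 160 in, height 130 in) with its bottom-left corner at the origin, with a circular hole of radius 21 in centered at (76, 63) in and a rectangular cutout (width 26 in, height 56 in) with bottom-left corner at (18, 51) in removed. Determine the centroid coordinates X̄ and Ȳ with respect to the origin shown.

plate: A = 160 × 130 = 20800.00, centroid at (80.00, 65.00).
hole 1: A = −π·21² = -1385.44, centroid at (76.00, 63.00).
hole 2: A = −(26 × 56) = -1456.00, centroid at (31.00, 79.00).
ΣA = 17958.56 in²
ΣAX̄ = (20800.00)(80.00) + (-1385.44)(76.00) + (-1456.00)(31.00) = 1513570.38 in³
ΣAȲ = (20800.00)(65.00) + (-1385.44)(63.00) + (-1456.00)(79.00) = 1149693.13 in³
X̄ = 1513570.38 / 17958.56 = 84.28 in
Ȳ = 1149693.13 / 17958.56 = 64.02 in

X̄ = 84.28 in, Ȳ = 64.02 in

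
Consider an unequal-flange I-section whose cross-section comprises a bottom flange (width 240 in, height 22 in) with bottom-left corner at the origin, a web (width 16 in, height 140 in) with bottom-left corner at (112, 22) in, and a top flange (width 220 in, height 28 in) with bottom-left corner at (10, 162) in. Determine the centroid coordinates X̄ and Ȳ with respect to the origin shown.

bottom flange: A = 240 × 22 = 5280.00, centroid at (120.00, 11.00).
web: A = 16 × 140 = 2240.00, centroid at (120.00, 92.00).
top flange: A = 220 × 28 = 6160.00, centroid at (120.00, 176.00).
ΣA = 13680.00 in²
ΣAX̄ = (5280.00)(120.00) + (2240.00)(120.00) + (6160.00)(120.00) = 1641600.00 in³
ΣAȲ = (5280.00)(11.00) + (2240.00)(92.00) + (6160.00)(176.00) = 1348320.00 in³
X̄ = 1641600.00 / 13680.00 = 120.00 in
Ȳ = 1348320.00 / 13680.00 = 98.56 in

X̄ = 120.00 in, Ȳ = 98.56 in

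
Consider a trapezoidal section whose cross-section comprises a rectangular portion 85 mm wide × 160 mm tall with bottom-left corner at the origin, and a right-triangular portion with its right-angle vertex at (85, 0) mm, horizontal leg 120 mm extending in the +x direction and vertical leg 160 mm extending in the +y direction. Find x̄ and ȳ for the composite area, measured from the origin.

Part | A | x̄ᵢ | ȳᵢ | A·x̄ᵢ | A·ȳᵢ
rectangular portion | 13600.00 | 42.50 | 80.00 | 578000.00 | 1088000.00
triangular portion | 9600.00 | 125.00 | 53.33 | 1200000.00 | 512000.00
Σ | 23200.00 |  |  | 1778000.00 | 1600000.00
x̄ = 1778000.00 / 23200.00 = 76.64 mm
ȳ = 1600000.00 / 23200.00 = 68.97 mm

x̄ = 76.64 mm, ȳ = 68.97 mm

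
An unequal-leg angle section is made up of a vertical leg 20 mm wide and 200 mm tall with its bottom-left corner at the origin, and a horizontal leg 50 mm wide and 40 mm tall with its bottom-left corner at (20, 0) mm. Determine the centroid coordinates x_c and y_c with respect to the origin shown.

Part | A | x̄ᵢ | ȳᵢ | A·x̄ᵢ | A·ȳᵢ
vertical leg | 4000.00 | 10.00 | 100.00 | 40000.00 | 400000.00
horizontal leg | 2000.00 | 45.00 | 20.00 | 90000.00 | 40000.00
Σ | 6000.00 |  |  | 130000.00 | 440000.00
x_c = 130000.00 / 6000.00 = 21.67 mm
y_c = 440000.00 / 6000.00 = 73.33 mm

x_c = 21.67 mm, y_c = 73.33 mm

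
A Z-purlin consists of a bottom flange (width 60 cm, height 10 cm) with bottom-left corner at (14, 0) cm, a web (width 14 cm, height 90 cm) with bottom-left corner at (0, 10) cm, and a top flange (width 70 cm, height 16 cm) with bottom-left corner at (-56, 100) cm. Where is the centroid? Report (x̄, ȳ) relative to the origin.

bottom flange: A = 60 × 10 = 600.00, centroid at (44.00, 5.00).
web: A = 14 × 90 = 1260.00, centroid at (7.00, 55.00).
top flange: A = 70 × 16 = 1120.00, centroid at (-21.00, 108.00).
ΣA = 2980.00 cm², ΣAx̄ = 11700.00 cm³, ΣAȳ = 193260.00 cm³.
x̄ = 11700.00/2980.00 = 3.93 cm; ȳ = 193260.00/2980.00 = 64.85 cm.

x̄ = 3.93 cm, ȳ = 64.85 cm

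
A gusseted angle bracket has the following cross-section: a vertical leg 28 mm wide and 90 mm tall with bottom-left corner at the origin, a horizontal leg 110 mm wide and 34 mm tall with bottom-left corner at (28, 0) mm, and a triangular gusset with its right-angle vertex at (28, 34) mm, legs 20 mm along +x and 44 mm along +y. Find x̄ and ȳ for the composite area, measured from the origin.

vertical leg: A = 28 × 90 = 2520.00, centroid at (14.00, 45.00).
horizontal leg: A = 110 × 34 = 3740.00, centroid at (83.00, 17.00).
gusset: A = ½·20·44 = 440.00, centroid at (34.67, 48.67).
ΣA = 6700.00 mm², ΣAx̄ = 360953.33 mm³, ΣAȳ = 198393.33 mm³.
x̄ = 360953.33/6700.00 = 53.87 mm; ȳ = 198393.33/6700.00 = 29.61 mm.

x̄ = 53.87 mm, ȳ = 29.61 mm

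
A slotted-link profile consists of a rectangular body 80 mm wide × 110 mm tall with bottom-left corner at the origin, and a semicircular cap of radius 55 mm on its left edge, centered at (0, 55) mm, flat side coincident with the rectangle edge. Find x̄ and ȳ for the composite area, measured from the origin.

Part | A | x̄ᵢ | ȳᵢ | A·x̄ᵢ | A·ȳᵢ
rectangular body | 8800.00 | 40.00 | 55.00 | 352000.00 | 484000.00
semicircular end | 4751.66 | -23.34 | 55.00 | -110916.67 | 261341.24
Σ | 13551.66 |  |  | 241083.33 | 745341.24
x̄ = 241083.33 / 13551.66 = 17.79 mm
ȳ = 745341.24 / 13551.66 = 55.00 mm

x̄ = 17.79 mm, ȳ = 55.00 mm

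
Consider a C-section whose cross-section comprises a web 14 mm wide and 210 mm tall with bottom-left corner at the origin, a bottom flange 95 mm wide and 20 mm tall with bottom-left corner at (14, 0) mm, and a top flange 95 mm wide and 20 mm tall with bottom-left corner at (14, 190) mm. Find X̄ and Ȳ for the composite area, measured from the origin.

web: A = 14 × 210 = 2940.00, centroid at (7.00, 105.00).
bottom flange: A = 95 × 20 = 1900.00, centroid at (61.50, 10.00).
top flange: A = 95 × 20 = 1900.00, centroid at (61.50, 200.00).
ΣA = 6740.00 mm²
ΣAX̄ = (2940.00)(7.00) + (1900.00)(61.50) + (1900.00)(61.50) = 254280.00 mm³
ΣAȲ = (2940.00)(105.00) + (1900.00)(10.00) + (1900.00)(200.00) = 707700.00 mm³
X̄ = 254280.00 / 6740.00 = 37.73 mm
Ȳ = 707700.00 / 6740.00 = 105.00 mm

X̄ = 37.73 mm, Ȳ = 105.00 mm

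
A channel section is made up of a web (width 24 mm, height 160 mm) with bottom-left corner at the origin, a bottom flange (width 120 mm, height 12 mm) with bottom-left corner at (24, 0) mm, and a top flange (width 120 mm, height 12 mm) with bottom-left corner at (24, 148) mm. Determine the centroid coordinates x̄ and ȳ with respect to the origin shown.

web: A = 24 × 160 = 3840.00, centroid at (12.00, 80.00).
bottom flange: A = 120 × 12 = 1440.00, centroid at (84.00, 6.00).
top flange: A = 120 × 12 = 1440.00, centroid at (84.00, 154.00).
ΣA = 6720.00 mm², ΣAx̄ = 288000.00 mm³, ΣAȳ = 537600.00 mm³.
x̄ = 288000.00/6720.00 = 42.86 mm; ȳ = 537600.00/6720.00 = 80.00 mm.

x̄ = 42.86 mm, ȳ = 80.00 mm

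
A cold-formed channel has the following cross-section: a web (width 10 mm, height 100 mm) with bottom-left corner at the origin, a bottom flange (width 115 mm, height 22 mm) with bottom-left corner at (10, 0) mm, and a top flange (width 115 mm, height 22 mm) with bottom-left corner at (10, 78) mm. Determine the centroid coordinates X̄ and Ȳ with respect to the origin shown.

X̄ = 57.19 mm, Ȳ = 50.00 mm

web: A = 10 × 100 = 1000.00, centroid at (5.00, 50.00).
bottom flange: A = 115 × 22 = 2530.00, centroid at (67.50, 11.00).
top flange: A = 115 × 22 = 2530.00, centroid at (67.50, 89.00).
ΣA = 6060.00 mm²
ΣAX̄ = (1000.00)(5.00) + (2530.00)(67.50) + (2530.00)(67.50) = 346550.00 mm³
ΣAȲ = (1000.00)(50.00) + (2530.00)(11.00) + (2530.00)(89.00) = 303000.00 mm³
X̄ = 346550.00 / 6060.00 = 57.19 mm
Ȳ = 303000.00 / 6060.00 = 50.00 mm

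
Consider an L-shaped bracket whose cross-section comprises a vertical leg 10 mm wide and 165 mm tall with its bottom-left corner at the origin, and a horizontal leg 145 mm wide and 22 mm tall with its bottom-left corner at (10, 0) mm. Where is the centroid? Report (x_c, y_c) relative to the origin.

vertical leg: A = 10 × 165 = 1650.00, centroid at (5.00, 82.50).
horizontal leg: A = 145 × 22 = 3190.00, centroid at (82.50, 11.00).
ΣA = 4840.00 mm², ΣAx_c = 271425.00 mm³, ΣAy_c = 171215.00 mm³.
x_c = 271425.00/4840.00 = 56.08 mm; y_c = 171215.00/4840.00 = 35.38 mm.

x_c = 56.08 mm, y_c = 35.38 mm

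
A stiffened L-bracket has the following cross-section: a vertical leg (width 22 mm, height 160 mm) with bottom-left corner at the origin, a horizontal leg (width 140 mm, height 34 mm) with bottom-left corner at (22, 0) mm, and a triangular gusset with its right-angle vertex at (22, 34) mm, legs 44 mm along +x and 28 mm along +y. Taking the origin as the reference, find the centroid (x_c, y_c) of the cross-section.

x_c = 56.12 mm, y_c = 43.75 mm

Part | A | x̄ᵢ | ȳᵢ | A·x̄ᵢ | A·ȳᵢ
vertical leg | 3520.00 | 11.00 | 80.00 | 38720.00 | 281600.00
horizontal leg | 4760.00 | 92.00 | 17.00 | 437920.00 | 80920.00
gusset | 616.00 | 36.67 | 43.33 | 22586.67 | 26693.33
Σ | 8896.00 |  |  | 499226.67 | 389213.33
x_c = 499226.67 / 8896.00 = 56.12 mm
y_c = 389213.33 / 8896.00 = 43.75 mm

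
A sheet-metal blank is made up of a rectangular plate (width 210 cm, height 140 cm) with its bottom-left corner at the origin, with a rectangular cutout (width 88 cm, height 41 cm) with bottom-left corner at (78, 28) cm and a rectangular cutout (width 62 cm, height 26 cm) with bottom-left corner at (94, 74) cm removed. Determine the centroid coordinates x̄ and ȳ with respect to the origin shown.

x̄ = 101.13 cm, ȳ = 72.07 cm

plate: A = 210 × 140 = 29400.00, centroid at (105.00, 70.00).
hole 1: A = −(88 × 41) = -3608.00, centroid at (122.00, 48.50).
hole 2: A = −(62 × 26) = -1612.00, centroid at (125.00, 87.00).
ΣA = 24180.00 cm², ΣAx̄ = 2445324.00 cm³, ΣAȳ = 1742768.00 cm³.
x̄ = 2445324.00/24180.00 = 101.13 cm; ȳ = 1742768.00/24180.00 = 72.07 cm.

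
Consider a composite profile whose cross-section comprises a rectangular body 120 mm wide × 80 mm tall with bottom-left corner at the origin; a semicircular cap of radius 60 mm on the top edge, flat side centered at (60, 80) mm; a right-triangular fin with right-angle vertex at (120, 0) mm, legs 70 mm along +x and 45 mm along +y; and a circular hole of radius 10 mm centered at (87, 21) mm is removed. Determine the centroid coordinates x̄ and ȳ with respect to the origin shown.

rectangular body: A = 120 × 80 = 9600.00, centroid at (60.00, 40.00).
semicircular top: A = ½π·60² = 5654.87, centroid at (60.00, 105.46).
triangular fin: A = ½·70·45 = 1575.00, centroid at (143.33, 15.00).
hole: A = −π·10² = -314.16, centroid at (87.00, 21.00).
ΣA = 16515.71 mm², ΣAx̄ = 1113710.15 mm³, ΣAȳ = 997417.00 mm³.
x̄ = 1113710.15/16515.71 = 67.43 mm; ȳ = 997417.00/16515.71 = 60.39 mm.

x̄ = 67.43 mm, ȳ = 60.39 mm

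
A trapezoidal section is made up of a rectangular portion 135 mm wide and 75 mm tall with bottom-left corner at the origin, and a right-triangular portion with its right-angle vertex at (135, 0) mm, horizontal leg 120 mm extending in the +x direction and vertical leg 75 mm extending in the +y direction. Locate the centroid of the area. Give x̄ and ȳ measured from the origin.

rectangular portion: A = 135 × 75 = 10125.00, centroid at (67.50, 37.50).
triangular portion: A = ½·120·75 = 4500.00, centroid at (175.00, 25.00).
ΣA = 14625.00 mm²
ΣAx̄ = (10125.00)(67.50) + (4500.00)(175.00) = 1470937.50 mm³
ΣAȳ = (10125.00)(37.50) + (4500.00)(25.00) = 492187.50 mm³
x̄ = 1470937.50 / 14625.00 = 100.58 mm
ȳ = 492187.50 / 14625.00 = 33.65 mm

x̄ = 100.58 mm, ȳ = 33.65 mm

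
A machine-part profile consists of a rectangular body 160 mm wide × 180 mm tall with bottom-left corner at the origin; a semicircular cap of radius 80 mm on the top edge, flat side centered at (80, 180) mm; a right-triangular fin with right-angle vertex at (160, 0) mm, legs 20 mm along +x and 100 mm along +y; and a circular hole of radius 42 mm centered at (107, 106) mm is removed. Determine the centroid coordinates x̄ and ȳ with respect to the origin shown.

x̄ = 78.17 mm, ȳ = 122.08 mm

Part | A | x̄ᵢ | ȳᵢ | A·x̄ᵢ | A·ȳᵢ
rectangular body | 28800.00 | 80.00 | 90.00 | 2304000.00 | 2592000.00
semicircular top | 10053.10 | 80.00 | 213.95 | 804247.72 | 2150890.70
triangular fin | 1000.00 | 166.67 | 33.33 | 166666.67 | 33333.33
hole | -5541.77 | 107.00 | 106.00 | -592969.33 | -587427.56
Σ | 34311.33 |  |  | 2681945.06 | 4188796.47
x̄ = 2681945.06 / 34311.33 = 78.17 mm
ȳ = 4188796.47 / 34311.33 = 122.08 mm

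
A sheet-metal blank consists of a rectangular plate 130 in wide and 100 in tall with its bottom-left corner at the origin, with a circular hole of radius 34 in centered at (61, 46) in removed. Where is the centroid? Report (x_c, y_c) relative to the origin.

x_c = 66.55 in, y_c = 51.55 in

plate: A = 130 × 100 = 13000.00, centroid at (65.00, 50.00).
hole: A = −π·34² = -3631.68, centroid at (61.00, 46.00).
ΣA = 9368.32 in²
ΣAx_c = (13000.00)(65.00) + (-3631.68)(61.00) = 623467.45 in³
ΣAy_c = (13000.00)(50.00) + (-3631.68)(46.00) = 482942.67 in³
x_c = 623467.45 / 9368.32 = 66.55 in
y_c = 482942.67 / 9368.32 = 51.55 in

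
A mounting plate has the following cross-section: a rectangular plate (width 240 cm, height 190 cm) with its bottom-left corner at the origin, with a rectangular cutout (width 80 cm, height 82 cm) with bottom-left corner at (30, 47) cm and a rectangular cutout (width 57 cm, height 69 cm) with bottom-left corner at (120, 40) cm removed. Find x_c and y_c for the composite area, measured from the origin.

x_c = 126.15 cm, y_c = 98.60 cm

plate: A = 240 × 190 = 45600.00, centroid at (120.00, 95.00).
hole 1: A = −(80 × 82) = -6560.00, centroid at (70.00, 88.00).
hole 2: A = −(57 × 69) = -3933.00, centroid at (148.50, 74.50).
ΣA = 35107.00 cm², ΣAx_c = 4428749.50 cm³, ΣAy_c = 3461711.50 cm³.
x_c = 4428749.50/35107.00 = 126.15 cm; y_c = 3461711.50/35107.00 = 98.60 cm.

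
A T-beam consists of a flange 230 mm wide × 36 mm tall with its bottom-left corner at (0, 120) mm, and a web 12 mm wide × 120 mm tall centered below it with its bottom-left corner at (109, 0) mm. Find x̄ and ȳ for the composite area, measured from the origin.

x̄ = 115.00 mm, ȳ = 126.44 mm

web: A = 12 × 120 = 1440.00, centroid at (115.00, 60.00).
flange: A = 230 × 36 = 8280.00, centroid at (115.00, 138.00).
ΣA = 9720.00 mm², ΣAx̄ = 1117800.00 mm³, ΣAȳ = 1229040.00 mm³.
x̄ = 1117800.00/9720.00 = 115.00 mm; ȳ = 1229040.00/9720.00 = 126.44 mm.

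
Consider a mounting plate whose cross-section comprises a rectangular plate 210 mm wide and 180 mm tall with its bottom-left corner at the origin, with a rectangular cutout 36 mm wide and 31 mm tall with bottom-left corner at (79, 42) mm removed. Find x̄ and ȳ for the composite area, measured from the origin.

x̄ = 105.24 mm, ȳ = 90.99 mm

Part | A | x̄ᵢ | ȳᵢ | A·x̄ᵢ | A·ȳᵢ
plate | 37800.00 | 105.00 | 90.00 | 3969000.00 | 3402000.00
hole | -1116.00 | 97.00 | 57.50 | -108252.00 | -64170.00
Σ | 36684.00 |  |  | 3860748.00 | 3337830.00
x̄ = 3860748.00 / 36684.00 = 105.24 mm
ȳ = 3337830.00 / 36684.00 = 90.99 mm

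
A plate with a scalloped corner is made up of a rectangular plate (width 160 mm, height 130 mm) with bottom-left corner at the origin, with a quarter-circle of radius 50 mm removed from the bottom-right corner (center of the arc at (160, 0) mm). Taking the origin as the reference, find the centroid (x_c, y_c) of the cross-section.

x_c = 73.87 mm, y_c = 69.56 mm

Part | A | x̄ᵢ | ȳᵢ | A·x̄ᵢ | A·ȳᵢ
plate | 20800.00 | 80.00 | 65.00 | 1664000.00 | 1352000.00
removed quarter-circle | -1963.50 | 138.78 | 21.22 | -272492.60 | -41666.67
Σ | 18836.50 |  |  | 1391507.40 | 1310333.33
x_c = 1391507.40 / 18836.50 = 73.87 mm
y_c = 1310333.33 / 18836.50 = 69.56 mm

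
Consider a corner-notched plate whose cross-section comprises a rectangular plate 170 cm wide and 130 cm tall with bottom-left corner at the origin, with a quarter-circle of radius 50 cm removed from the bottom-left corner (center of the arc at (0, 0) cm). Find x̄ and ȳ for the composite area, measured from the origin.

x̄ = 91.22 cm, ȳ = 69.27 cm

Part | A | x̄ᵢ | ȳᵢ | A·x̄ᵢ | A·ȳᵢ
plate | 22100.00 | 85.00 | 65.00 | 1878500.00 | 1436500.00
removed quarter-circle | -1963.50 | 21.22 | 21.22 | -41666.67 | -41666.67
Σ | 20136.50 |  |  | 1836833.33 | 1394833.33
x̄ = 1836833.33 / 20136.50 = 91.22 cm
ȳ = 1394833.33 / 20136.50 = 69.27 cm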